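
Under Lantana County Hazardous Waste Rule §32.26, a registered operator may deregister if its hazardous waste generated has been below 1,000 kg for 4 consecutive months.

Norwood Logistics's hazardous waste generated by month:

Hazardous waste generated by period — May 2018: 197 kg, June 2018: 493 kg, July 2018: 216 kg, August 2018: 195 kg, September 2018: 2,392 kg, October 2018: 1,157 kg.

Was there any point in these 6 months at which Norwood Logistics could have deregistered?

Months below 1,000 kg: May 2018, June 2018, July 2018, August 2018.
Longest run of consecutive months below the threshold: 4.
4 ≥ 4, so Norwood Logistics became eligible.

Yes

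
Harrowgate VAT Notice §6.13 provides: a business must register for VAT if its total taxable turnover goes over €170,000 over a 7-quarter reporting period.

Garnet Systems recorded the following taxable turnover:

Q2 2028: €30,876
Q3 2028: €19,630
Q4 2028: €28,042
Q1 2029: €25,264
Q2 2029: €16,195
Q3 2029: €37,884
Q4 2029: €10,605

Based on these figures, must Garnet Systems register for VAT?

No

Total taxable turnover: €30,876 + €19,630 + €28,042 + €25,264 + €16,195 + €37,884 + €10,605 = €168,496.
€168,496 ≤ €170,000, so the threshold is not exceeded.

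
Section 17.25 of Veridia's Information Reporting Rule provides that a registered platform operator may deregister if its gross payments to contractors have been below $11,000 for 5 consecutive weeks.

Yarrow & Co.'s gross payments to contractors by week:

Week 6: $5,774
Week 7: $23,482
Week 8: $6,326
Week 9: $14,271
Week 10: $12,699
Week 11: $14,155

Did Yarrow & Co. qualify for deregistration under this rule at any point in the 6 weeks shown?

No

Weeks below $11,000: Week 6, Week 8.
Longest run of consecutive weeks below the threshold: 1.
1 < 5, so Yarrow & Co. never became eligible.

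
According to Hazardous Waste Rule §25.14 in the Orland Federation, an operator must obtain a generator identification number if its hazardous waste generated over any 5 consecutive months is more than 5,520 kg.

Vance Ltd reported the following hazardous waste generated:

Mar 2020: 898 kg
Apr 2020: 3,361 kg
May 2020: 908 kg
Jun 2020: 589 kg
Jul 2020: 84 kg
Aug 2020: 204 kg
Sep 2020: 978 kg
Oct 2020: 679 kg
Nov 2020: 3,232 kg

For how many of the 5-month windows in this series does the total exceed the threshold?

Mar 2020–Jul 2020: 898 kg + 3,361 kg + 908 kg + 589 kg + 84 kg = 5,840 kg (over)
Apr 2020–Aug 2020: 3,361 kg + 908 kg + 589 kg + 84 kg + 204 kg = 5,146 kg (under)
May 2020–Sep 2020: 908 kg + 589 kg + 84 kg + 204 kg + 978 kg = 2,763 kg (under)
Jun 2020–Oct 2020: 589 kg + 84 kg + 204 kg + 978 kg + 679 kg = 2,534 kg (under)
Jul 2020–Nov 2020: 84 kg + 204 kg + 978 kg + 679 kg + 3,232 kg = 5,177 kg (under)
1 window exceeds the threshold.

1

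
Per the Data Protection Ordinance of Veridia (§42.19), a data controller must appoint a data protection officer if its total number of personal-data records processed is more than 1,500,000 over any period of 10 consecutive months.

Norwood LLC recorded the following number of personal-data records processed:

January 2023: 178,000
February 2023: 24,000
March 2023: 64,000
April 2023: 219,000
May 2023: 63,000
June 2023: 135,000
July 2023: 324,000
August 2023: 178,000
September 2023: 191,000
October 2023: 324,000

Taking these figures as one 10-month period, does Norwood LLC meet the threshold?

Yes

Total number of personal-data records processed: 178,000 + 24,000 + 64,000 + 219,000 + 63,000 + 135,000 + 324,000 + 178,000 + 191,000 + 324,000 = 1,700,000.
1,700,000 > 1,500,000, so the threshold is exceeded.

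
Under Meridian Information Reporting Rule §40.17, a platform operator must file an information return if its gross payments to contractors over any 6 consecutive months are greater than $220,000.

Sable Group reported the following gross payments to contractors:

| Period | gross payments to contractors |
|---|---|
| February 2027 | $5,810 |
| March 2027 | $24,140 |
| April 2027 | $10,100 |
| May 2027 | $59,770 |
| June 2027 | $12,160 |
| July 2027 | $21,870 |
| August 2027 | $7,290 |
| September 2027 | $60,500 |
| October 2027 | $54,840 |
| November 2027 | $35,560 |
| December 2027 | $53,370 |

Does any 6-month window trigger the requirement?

Yes

February 2027–July 2027: $5,810 + $24,140 + $10,100 + $59,770 + $12,160 + $21,870 = $133,850 (under)
March 2027–August 2027: $24,140 + $10,100 + $59,770 + $12,160 + $21,870 + $7,290 = $135,330 (under)
April 2027–September 2027: $10,100 + $59,770 + $12,160 + $21,870 + $7,290 + $60,500 = $171,690 (under)
May 2027–October 2027: $59,770 + $12,160 + $21,870 + $7,290 + $60,500 + $54,840 = $216,430 (under)
June 2027–November 2027: $12,160 + $21,870 + $7,290 + $60,500 + $54,840 + $35,560 = $192,220 (under)
July 2027–December 2027: $21,870 + $7,290 + $60,500 + $54,840 + $35,560 + $53,370 = $233,430 (over)
At least one window exceeds $220,000.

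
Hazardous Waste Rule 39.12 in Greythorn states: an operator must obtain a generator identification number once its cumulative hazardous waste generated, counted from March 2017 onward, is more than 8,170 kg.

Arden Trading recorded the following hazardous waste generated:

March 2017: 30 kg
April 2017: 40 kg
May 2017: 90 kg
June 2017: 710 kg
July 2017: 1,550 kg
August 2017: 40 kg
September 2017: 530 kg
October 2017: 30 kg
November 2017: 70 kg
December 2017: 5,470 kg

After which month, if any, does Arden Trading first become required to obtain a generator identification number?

December 2017

Through March 2017: 30 kg
Through April 2017: 70 kg
Through May 2017: 160 kg
Through June 2017: 870 kg
Through July 2017: 2,420 kg
Through August 2017: 2,460 kg
Through September 2017: 2,990 kg
Through October 2017: 3,020 kg
Through November 2017: 3,090 kg
Through December 2017: 8,560 kg ← exceeds threshold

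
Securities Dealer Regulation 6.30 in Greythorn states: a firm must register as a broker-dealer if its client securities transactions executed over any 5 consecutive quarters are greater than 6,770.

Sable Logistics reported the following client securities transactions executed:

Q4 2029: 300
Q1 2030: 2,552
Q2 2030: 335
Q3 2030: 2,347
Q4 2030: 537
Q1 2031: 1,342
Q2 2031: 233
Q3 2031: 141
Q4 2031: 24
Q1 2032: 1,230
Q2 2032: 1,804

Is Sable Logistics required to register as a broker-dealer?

Q4 2029–Q4 2030: 300 + 2,552 + 335 + 2,347 + 537 = 6,071 (under)
Q1 2030–Q1 2031: 2,552 + 335 + 2,347 + 537 + 1,342 = 7,113 (over)
Q2 2030–Q2 2031: 335 + 2,347 + 537 + 1,342 + 233 = 4,794 (under)
Q3 2030–Q3 2031: 2,347 + 537 + 1,342 + 233 + 141 = 4,600 (under)
Q4 2030–Q4 2031: 537 + 1,342 + 233 + 141 + 24 = 2,277 (under)
Q1 2031–Q1 2032: 1,342 + 233 + 141 + 24 + 1,230 = 2,970 (under)
Q2 2031–Q2 2032: 233 + 141 + 24 + 1,230 + 1,804 = 3,432 (under)
At least one window exceeds 6,770.

Yes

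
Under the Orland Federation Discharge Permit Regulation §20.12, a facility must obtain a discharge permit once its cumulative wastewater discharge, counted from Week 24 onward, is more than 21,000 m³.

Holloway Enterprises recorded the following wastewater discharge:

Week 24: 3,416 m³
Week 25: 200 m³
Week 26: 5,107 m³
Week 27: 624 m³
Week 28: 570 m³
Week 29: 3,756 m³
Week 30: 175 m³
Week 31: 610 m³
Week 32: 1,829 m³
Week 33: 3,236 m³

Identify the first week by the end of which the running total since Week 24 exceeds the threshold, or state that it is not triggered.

Through Week 24: 3,416 m³
Through Week 25: 3,616 m³
Through Week 26: 8,723 m³
Through Week 27: 9,347 m³
Through Week 28: 9,917 m³
Through Week 29: 13,673 m³
Through Week 30: 13,848 m³
Through Week 31: 14,458 m³
Through Week 32: 16,287 m³
Through Week 33: 19,523 m³
Final cumulative total 19,523 m³ ≤ 21,000 m³; the threshold is never exceeded.

Not triggered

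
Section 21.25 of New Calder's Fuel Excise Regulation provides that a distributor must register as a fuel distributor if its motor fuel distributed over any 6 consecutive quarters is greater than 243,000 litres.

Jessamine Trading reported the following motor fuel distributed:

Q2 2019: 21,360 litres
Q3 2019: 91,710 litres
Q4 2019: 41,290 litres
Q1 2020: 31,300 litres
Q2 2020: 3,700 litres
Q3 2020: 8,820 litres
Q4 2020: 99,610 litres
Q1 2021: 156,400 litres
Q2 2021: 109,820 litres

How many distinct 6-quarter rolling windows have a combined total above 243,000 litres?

3

Q2 2019–Q3 2020: 21,360 litres + 91,710 litres + 41,290 litres + 31,300 litres + 3,700 litres + 8,820 litres = 198,180 litres (under)
Q3 2019–Q4 2020: 91,710 litres + 41,290 litres + 31,300 litres + 3,700 litres + 8,820 litres + 99,610 litres = 276,430 litres (over)
Q4 2019–Q1 2021: 41,290 litres + 31,300 litres + 3,700 litres + 8,820 litres + 99,610 litres + 156,400 litres = 341,120 litres (over)
Q1 2020–Q2 2021: 31,300 litres + 3,700 litres + 8,820 litres + 99,610 litres + 156,400 litres + 109,820 litres = 409,650 litres (over)
3 windows exceed the threshold.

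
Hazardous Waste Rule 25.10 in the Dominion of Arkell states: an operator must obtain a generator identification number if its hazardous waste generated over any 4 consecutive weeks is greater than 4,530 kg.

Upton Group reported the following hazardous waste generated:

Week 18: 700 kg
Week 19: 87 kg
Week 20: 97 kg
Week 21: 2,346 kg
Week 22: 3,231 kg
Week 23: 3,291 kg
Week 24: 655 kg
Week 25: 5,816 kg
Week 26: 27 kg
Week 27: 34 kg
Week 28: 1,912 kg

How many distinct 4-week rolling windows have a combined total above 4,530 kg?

Week 18–Week 21: 700 kg + 87 kg + 97 kg + 2,346 kg = 3,230 kg (under)
Week 19–Week 22: 87 kg + 97 kg + 2,346 kg + 3,231 kg = 5,761 kg (over)
Week 20–Week 23: 97 kg + 2,346 kg + 3,231 kg + 3,291 kg = 8,965 kg (over)
Week 21–Week 24: 2,346 kg + 3,231 kg + 3,291 kg + 655 kg = 9,523 kg (over)
Week 22–Week 25: 3,231 kg + 3,291 kg + 655 kg + 5,816 kg = 12,993 kg (over)
Week 23–Week 26: 3,291 kg + 655 kg + 5,816 kg + 27 kg = 9,789 kg (over)
Week 24–Week 27: 655 kg + 5,816 kg + 27 kg + 34 kg = 6,532 kg (over)
Week 25–Week 28: 5,816 kg + 27 kg + 34 kg + 1,912 kg = 7,789 kg (over)
7 windows exceed the threshold.

7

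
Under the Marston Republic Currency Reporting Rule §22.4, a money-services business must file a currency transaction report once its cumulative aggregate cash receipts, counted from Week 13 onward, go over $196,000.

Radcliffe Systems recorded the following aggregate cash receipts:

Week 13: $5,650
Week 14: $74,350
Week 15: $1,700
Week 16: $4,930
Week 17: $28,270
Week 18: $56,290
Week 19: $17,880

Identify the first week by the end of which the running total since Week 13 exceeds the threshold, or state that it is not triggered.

Not triggered

Through Week 13: $5,650
Through Week 14: $80,000
Through Week 15: $81,700
Through Week 16: $86,630
Through Week 17: $114,900
Through Week 18: $171,190
Through Week 19: $189,070
Final cumulative total $189,070 ≤ $196,000; the threshold is never exceeded.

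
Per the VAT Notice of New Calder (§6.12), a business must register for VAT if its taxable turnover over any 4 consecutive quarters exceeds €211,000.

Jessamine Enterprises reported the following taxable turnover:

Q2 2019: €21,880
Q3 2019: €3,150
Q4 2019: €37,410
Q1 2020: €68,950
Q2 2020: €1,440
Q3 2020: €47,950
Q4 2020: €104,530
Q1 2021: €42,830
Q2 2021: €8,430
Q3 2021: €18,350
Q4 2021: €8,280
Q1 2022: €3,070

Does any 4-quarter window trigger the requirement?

Q2 2019–Q1 2020: €21,880 + €3,150 + €37,410 + €68,950 = €131,390 (under)
Q3 2019–Q2 2020: €3,150 + €37,410 + €68,950 + €1,440 = €110,950 (under)
Q4 2019–Q3 2020: €37,410 + €68,950 + €1,440 + €47,950 = €155,750 (under)
Q1 2020–Q4 2020: €68,950 + €1,440 + €47,950 + €104,530 = €222,870 (over)
Q2 2020–Q1 2021: €1,440 + €47,950 + €104,530 + €42,830 = €196,750 (under)
Q3 2020–Q2 2021: €47,950 + €104,530 + €42,830 + €8,430 = €203,740 (under)
Q4 2020–Q3 2021: €104,530 + €42,830 + €8,430 + €18,350 = €174,140 (under)
Q1 2021–Q4 2021: €42,830 + €8,430 + €18,350 + €8,280 = €77,890 (under)
Q2 2021–Q1 2022: €8,430 + €18,350 + €8,280 + €3,070 = €38,130 (under)
At least one window exceeds €211,000.

Yes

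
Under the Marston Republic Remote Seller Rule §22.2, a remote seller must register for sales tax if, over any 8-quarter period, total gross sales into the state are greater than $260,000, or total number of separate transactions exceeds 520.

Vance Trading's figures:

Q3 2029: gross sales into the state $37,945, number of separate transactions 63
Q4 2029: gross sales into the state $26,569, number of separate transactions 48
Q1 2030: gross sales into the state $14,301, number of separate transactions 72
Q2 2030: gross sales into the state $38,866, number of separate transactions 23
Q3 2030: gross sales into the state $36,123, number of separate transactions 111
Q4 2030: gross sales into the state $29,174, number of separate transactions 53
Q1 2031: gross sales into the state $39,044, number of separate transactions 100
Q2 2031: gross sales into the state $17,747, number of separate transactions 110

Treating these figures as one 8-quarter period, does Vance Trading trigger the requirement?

Yes

Total gross sales into the state: $37,945 + $26,569 + $14,301 + $38,866 + $36,123 + $29,174 + $39,044 + $17,747 = $239,769 (≤ $260,000).
Total number of separate transactions: 63 + 48 + 72 + 23 + 111 + 53 + 100 + 110 = 580 (> 520).
The test is 'or': at least one threshold is exceeded.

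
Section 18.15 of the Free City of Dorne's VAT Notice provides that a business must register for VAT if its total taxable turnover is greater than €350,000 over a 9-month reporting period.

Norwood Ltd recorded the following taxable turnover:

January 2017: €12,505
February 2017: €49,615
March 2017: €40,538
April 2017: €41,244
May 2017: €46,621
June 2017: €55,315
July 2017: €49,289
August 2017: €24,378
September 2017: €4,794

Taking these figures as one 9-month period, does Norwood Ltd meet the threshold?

Total taxable turnover: €12,505 + €49,615 + €40,538 + €41,244 + €46,621 + €55,315 + €49,289 + €24,378 + €4,794 = €324,299.
€324,299 ≤ €350,000, so the threshold is not exceeded.

No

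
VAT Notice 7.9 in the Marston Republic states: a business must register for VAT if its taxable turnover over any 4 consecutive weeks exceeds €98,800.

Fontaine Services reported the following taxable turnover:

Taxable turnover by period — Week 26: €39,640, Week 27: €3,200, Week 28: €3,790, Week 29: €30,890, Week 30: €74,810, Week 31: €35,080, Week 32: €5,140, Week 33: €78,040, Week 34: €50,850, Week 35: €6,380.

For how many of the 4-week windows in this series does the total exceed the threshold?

Week 26–Week 29: €39,640 + €3,200 + €3,790 + €30,890 = €77,520 (under)
Week 27–Week 30: €3,200 + €3,790 + €30,890 + €74,810 = €112,690 (over)
Week 28–Week 31: €3,790 + €30,890 + €74,810 + €35,080 = €144,570 (over)
Week 29–Week 32: €30,890 + €74,810 + €35,080 + €5,140 = €145,920 (over)
Week 30–Week 33: €74,810 + €35,080 + €5,140 + €78,040 = €193,070 (over)
Week 31–Week 34: €35,080 + €5,140 + €78,040 + €50,850 = €169,110 (over)
Week 32–Week 35: €5,140 + €78,040 + €50,850 + €6,380 = €140,410 (over)
6 windows exceed the threshold.

6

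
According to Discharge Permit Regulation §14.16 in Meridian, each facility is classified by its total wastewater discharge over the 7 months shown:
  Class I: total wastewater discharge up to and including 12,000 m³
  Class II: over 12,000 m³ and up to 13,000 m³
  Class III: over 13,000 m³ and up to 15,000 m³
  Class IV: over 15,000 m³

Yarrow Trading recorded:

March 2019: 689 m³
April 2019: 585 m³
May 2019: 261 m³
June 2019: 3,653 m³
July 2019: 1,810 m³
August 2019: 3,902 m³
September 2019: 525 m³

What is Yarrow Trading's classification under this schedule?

Class I

Total wastewater discharge: 689 m³ + 585 m³ + 261 m³ + 3,653 m³ + 1,810 m³ + 3,902 m³ + 525 m³ = 11,425 m³.
11,425 m³ ≤ 12,000 m³, so Class I applies.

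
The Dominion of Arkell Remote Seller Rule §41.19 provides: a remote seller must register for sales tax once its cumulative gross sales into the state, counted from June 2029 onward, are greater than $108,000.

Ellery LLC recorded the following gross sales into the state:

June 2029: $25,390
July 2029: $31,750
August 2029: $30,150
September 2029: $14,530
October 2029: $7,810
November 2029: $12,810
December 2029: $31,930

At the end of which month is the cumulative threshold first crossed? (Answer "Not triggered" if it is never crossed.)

October 2029

Through June 2029: $25,390
Through July 2029: $57,140
Through August 2029: $87,290
Through September 2029: $101,820
Through October 2029: $109,630 ← exceeds threshold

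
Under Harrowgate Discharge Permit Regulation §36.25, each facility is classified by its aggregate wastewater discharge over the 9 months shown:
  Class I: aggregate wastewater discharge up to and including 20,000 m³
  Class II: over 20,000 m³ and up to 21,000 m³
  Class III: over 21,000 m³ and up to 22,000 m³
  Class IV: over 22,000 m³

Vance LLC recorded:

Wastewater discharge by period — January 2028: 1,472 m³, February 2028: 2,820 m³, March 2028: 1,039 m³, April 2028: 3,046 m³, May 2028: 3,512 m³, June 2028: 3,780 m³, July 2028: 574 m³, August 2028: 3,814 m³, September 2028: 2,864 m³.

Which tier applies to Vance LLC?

Aggregate wastewater discharge: 1,472 m³ + 2,820 m³ + 1,039 m³ + 3,046 m³ + 3,512 m³ + 3,780 m³ + 574 m³ + 3,814 m³ + 2,864 m³ = 22,921 m³.
22,921 m³ > 22,000 m³, so Class IV applies.

Class IV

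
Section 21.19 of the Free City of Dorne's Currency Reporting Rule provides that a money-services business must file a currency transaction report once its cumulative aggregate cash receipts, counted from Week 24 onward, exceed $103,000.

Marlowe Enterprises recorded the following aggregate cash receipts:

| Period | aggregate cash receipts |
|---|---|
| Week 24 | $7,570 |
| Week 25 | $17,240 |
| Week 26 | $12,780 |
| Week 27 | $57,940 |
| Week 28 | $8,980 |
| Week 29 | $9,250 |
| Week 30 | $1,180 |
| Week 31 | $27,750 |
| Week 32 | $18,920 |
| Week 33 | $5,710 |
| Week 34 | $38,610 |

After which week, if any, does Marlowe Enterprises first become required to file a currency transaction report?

Through Week 24: $7,570
Through Week 25: $24,810
Through Week 26: $37,590
Through Week 27: $95,530
Through Week 28: $104,510 ← exceeds threshold

Week 28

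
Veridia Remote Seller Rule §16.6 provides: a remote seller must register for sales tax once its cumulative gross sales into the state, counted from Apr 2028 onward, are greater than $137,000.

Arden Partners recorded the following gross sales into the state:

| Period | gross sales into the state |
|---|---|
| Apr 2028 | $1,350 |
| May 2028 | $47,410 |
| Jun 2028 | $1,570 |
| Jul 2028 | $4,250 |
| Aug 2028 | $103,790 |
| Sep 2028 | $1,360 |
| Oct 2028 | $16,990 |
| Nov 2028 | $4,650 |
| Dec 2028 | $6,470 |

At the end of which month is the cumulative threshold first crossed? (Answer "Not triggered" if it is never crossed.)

Through Apr 2028: $1,350
Through May 2028: $48,760
Through Jun 2028: $50,330
Through Jul 2028: $54,580
Through Aug 2028: $158,370 ← exceeds threshold

Aug 2028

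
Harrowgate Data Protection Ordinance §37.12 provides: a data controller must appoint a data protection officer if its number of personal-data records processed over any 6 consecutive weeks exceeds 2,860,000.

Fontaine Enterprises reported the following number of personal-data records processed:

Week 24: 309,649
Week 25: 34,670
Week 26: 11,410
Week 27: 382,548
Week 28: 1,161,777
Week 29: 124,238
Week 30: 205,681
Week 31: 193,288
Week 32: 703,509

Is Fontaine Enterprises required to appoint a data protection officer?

No

Week 24–Week 29: 309,649 + 34,670 + 11,410 + 382,548 + 1,161,777 + 124,238 = 2,024,292 (under)
Week 25–Week 30: 34,670 + 11,410 + 382,548 + 1,161,777 + 124,238 + 205,681 = 1,920,324 (under)
Week 26–Week 31: 11,410 + 382,548 + 1,161,777 + 124,238 + 205,681 + 193,288 = 2,078,942 (under)
Week 27–Week 32: 382,548 + 1,161,777 + 124,238 + 205,681 + 193,288 + 703,509 = 2,771,041 (under)
No window exceeds 2,860,000.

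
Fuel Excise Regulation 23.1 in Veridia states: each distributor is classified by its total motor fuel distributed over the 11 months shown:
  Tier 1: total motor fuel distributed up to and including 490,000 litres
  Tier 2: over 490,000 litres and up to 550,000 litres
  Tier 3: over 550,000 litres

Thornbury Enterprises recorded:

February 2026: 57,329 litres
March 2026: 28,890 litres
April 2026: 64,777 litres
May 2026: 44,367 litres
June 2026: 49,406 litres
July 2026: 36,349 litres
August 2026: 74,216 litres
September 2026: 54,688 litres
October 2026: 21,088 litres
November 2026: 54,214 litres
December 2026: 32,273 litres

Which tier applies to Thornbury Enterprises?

Total motor fuel distributed: 57,329 litres + 28,890 litres + 64,777 litres + 44,367 litres + 49,406 litres + 36,349 litres + 74,216 litres + 54,688 litres + 21,088 litres + 54,214 litres + 32,273 litres = 517,597 litres.
490,000 litres < 517,597 litres ≤ 550,000 litres, so Tier 2 applies.

Tier 2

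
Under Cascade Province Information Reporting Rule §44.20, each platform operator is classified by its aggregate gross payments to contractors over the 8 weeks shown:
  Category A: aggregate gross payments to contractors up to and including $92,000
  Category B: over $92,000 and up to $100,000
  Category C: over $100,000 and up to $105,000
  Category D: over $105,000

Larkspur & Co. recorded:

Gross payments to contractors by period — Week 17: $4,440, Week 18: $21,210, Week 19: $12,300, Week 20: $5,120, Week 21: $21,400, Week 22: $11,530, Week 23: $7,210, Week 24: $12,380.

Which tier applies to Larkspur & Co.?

Aggregate gross payments to contractors: $4,440 + $21,210 + $12,300 + $5,120 + $21,400 + $11,530 + $7,210 + $12,380 = $95,590.
$92,000 < $95,590 ≤ $100,000, so Category B applies.

Category B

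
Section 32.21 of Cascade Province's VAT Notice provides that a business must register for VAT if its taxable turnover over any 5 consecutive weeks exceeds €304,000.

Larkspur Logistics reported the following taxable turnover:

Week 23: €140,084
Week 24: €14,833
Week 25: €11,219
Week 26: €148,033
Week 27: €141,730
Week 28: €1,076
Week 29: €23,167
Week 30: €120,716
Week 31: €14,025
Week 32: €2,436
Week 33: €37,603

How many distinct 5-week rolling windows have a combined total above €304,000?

Week 23–Week 27: €140,084 + €14,833 + €11,219 + €148,033 + €141,730 = €455,899 (over)
Week 24–Week 28: €14,833 + €11,219 + €148,033 + €141,730 + €1,076 = €316,891 (over)
Week 25–Week 29: €11,219 + €148,033 + €141,730 + €1,076 + €23,167 = €325,225 (over)
Week 26–Week 30: €148,033 + €141,730 + €1,076 + €23,167 + €120,716 = €434,722 (over)
Week 27–Week 31: €141,730 + €1,076 + €23,167 + €120,716 + €14,025 = €300,714 (under)
Week 28–Week 32: €1,076 + €23,167 + €120,716 + €14,025 + €2,436 = €161,420 (under)
Week 29–Week 33: €23,167 + €120,716 + €14,025 + €2,436 + €37,603 = €197,947 (under)
4 windows exceed the threshold.

4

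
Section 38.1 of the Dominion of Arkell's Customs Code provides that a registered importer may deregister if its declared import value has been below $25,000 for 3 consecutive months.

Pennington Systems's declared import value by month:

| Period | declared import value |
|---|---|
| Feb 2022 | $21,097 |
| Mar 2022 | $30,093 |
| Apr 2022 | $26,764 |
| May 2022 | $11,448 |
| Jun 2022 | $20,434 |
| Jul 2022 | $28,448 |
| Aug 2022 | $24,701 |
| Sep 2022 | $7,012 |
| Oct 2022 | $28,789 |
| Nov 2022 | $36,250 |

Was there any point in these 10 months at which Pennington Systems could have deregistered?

No

Months below $25,000: Feb 2022, May 2022, Jun 2022, Aug 2022, Sep 2022.
Longest run of consecutive months below the threshold: 2.
2 < 3, so Pennington Systems never became eligible.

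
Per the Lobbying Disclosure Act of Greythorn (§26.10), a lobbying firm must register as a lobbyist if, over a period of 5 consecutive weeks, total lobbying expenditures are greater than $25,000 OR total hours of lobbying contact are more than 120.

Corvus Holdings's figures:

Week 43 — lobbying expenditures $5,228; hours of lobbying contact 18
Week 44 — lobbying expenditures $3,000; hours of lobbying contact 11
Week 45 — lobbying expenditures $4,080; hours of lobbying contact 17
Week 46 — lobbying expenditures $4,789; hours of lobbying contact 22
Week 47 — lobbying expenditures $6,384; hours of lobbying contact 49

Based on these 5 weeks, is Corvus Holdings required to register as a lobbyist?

No

Total lobbying expenditures: $5,228 + $3,000 + $4,080 + $4,789 + $6,384 = $23,481 (≤ $25,000).
Total hours of lobbying contact: 18 + 11 + 17 + 22 + 49 = 117 (≤ 120).
The test is 'or': neither threshold is exceeded.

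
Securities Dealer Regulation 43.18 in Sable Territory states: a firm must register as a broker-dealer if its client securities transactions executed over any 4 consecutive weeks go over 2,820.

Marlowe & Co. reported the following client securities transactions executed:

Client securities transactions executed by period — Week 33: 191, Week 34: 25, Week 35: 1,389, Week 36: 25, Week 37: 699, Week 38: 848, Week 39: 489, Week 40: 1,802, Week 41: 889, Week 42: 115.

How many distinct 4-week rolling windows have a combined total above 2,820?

Week 33–Week 36: 191 + 25 + 1,389 + 25 = 1,630 (under)
Week 34–Week 37: 25 + 1,389 + 25 + 699 = 2,138 (under)
Week 35–Week 38: 1,389 + 25 + 699 + 848 = 2,961 (over)
Week 36–Week 39: 25 + 699 + 848 + 489 = 2,061 (under)
Week 37–Week 40: 699 + 848 + 489 + 1,802 = 3,838 (over)
Week 38–Week 41: 848 + 489 + 1,802 + 889 = 4,028 (over)
Week 39–Week 42: 489 + 1,802 + 889 + 115 = 3,295 (over)
4 windows exceed the threshold.

4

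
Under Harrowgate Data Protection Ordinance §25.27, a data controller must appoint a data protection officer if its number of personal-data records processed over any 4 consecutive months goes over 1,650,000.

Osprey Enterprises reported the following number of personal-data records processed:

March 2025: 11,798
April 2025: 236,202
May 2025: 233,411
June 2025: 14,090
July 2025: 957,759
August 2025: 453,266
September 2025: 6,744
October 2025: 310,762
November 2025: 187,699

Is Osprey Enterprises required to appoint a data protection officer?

Yes

March 2025–June 2025: 11,798 + 236,202 + 233,411 + 14,090 = 495,501 (under)
April 2025–July 2025: 236,202 + 233,411 + 14,090 + 957,759 = 1,441,462 (under)
May 2025–August 2025: 233,411 + 14,090 + 957,759 + 453,266 = 1,658,526 (over)
June 2025–September 2025: 14,090 + 957,759 + 453,266 + 6,744 = 1,431,859 (under)
July 2025–October 2025: 957,759 + 453,266 + 6,744 + 310,762 = 1,728,531 (over)
August 2025–November 2025: 453,266 + 6,744 + 310,762 + 187,699 = 958,471 (under)
At least one window exceeds 1,650,000.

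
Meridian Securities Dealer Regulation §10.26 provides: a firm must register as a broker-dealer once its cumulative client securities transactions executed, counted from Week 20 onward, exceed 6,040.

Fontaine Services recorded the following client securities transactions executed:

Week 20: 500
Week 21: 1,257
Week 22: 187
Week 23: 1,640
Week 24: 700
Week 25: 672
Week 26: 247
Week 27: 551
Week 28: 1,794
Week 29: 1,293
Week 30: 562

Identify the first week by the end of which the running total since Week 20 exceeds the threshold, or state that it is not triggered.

Week 28

Through Week 20: 500
Through Week 21: 1,757
Through Week 22: 1,944
Through Week 23: 3,584
Through Week 24: 4,284
Through Week 25: 4,956
Through Week 26: 5,203
Through Week 27: 5,754
Through Week 28: 7,548 ← exceeds threshold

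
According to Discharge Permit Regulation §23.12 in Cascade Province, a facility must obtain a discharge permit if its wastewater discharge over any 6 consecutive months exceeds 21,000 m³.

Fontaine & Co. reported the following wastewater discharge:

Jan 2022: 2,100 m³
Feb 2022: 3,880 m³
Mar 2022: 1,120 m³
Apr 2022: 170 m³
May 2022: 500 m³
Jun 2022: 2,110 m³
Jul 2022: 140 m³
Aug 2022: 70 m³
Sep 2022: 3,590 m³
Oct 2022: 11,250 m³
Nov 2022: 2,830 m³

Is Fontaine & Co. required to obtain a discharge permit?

No

Jan 2022–Jun 2022: 2,100 m³ + 3,880 m³ + 1,120 m³ + 170 m³ + 500 m³ + 2,110 m³ = 9,880 m³ (under)
Feb 2022–Jul 2022: 3,880 m³ + 1,120 m³ + 170 m³ + 500 m³ + 2,110 m³ + 140 m³ = 7,920 m³ (under)
Mar 2022–Aug 2022: 1,120 m³ + 170 m³ + 500 m³ + 2,110 m³ + 140 m³ + 70 m³ = 4,110 m³ (under)
Apr 2022–Sep 2022: 170 m³ + 500 m³ + 2,110 m³ + 140 m³ + 70 m³ + 3,590 m³ = 6,580 m³ (under)
May 2022–Oct 2022: 500 m³ + 2,110 m³ + 140 m³ + 70 m³ + 3,590 m³ + 11,250 m³ = 17,660 m³ (under)
Jun 2022–Nov 2022: 2,110 m³ + 140 m³ + 70 m³ + 3,590 m³ + 11,250 m³ + 2,830 m³ = 19,990 m³ (under)
No window exceeds 21,000 m³.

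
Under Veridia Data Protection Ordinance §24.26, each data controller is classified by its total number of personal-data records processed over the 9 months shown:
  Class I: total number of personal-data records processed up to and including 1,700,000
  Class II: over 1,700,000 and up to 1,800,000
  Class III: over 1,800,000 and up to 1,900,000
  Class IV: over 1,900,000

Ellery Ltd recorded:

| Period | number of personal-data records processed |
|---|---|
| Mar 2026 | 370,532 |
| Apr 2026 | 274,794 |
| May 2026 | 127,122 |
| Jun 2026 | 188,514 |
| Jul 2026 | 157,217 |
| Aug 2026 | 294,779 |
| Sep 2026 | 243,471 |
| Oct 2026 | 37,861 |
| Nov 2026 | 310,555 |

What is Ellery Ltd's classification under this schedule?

Class IV

Total number of personal-data records processed: 370,532 + 274,794 + 127,122 + 188,514 + 157,217 + 294,779 + 243,471 + 37,861 + 310,555 = 2,004,845.
2,004,845 > 1,900,000, so Class IV applies.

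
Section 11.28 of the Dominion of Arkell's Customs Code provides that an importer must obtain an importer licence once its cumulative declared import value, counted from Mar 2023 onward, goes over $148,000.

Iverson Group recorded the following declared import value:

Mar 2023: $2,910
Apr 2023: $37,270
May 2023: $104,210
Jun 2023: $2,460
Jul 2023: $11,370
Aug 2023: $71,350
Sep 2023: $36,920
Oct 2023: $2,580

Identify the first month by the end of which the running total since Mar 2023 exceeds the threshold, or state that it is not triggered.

Jul 2023

Through Mar 2023: $2,910
Through Apr 2023: $40,180
Through May 2023: $144,390
Through Jun 2023: $146,850
Through Jul 2023: $158,220 ← exceeds threshold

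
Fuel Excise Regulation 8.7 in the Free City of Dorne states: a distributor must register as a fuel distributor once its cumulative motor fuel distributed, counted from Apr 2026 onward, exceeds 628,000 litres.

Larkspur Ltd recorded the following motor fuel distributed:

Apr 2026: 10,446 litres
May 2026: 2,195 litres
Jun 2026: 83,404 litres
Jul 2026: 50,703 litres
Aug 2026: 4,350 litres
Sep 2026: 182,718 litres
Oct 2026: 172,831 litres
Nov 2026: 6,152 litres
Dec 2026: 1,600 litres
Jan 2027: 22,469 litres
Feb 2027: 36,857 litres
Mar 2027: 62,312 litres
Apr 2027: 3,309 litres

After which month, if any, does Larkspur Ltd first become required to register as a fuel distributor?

Through Apr 2026: 10,446 litres
Through May 2026: 12,641 litres
Through Jun 2026: 96,045 litres
Through Jul 2026: 146,748 litres
Through Aug 2026: 151,098 litres
Through Sep 2026: 333,816 litres
Through Oct 2026: 506,647 litres
Through Nov 2026: 512,799 litres
Through Dec 2026: 514,399 litres
Through Jan 2027: 536,868 litres
Through Feb 2027: 573,725 litres
Through Mar 2027: 636,037 litres ← exceeds threshold

Mar 2027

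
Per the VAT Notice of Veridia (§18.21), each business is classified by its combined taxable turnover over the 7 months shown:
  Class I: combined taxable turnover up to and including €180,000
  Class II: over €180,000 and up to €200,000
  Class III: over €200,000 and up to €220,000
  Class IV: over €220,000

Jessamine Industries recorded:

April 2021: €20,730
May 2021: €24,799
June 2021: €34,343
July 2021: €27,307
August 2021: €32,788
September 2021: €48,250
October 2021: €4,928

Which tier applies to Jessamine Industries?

Class II

Combined taxable turnover: €20,730 + €24,799 + €34,343 + €27,307 + €32,788 + €48,250 + €4,928 = €193,145.
€180,000 < €193,145 ≤ €200,000, so Class II applies.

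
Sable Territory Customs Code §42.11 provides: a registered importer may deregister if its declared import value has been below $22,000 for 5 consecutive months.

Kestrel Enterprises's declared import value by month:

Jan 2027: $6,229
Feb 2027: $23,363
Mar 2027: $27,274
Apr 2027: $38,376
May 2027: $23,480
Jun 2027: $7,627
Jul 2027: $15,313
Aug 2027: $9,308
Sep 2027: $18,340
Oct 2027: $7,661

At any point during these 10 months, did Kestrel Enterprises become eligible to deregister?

Months below $22,000: Jan 2027, Jun 2027, Jul 2027, Aug 2027, Sep 2027, Oct 2027.
Longest run of consecutive months below the threshold: 5.
5 ≥ 5, so Kestrel Enterprises became eligible.

Yes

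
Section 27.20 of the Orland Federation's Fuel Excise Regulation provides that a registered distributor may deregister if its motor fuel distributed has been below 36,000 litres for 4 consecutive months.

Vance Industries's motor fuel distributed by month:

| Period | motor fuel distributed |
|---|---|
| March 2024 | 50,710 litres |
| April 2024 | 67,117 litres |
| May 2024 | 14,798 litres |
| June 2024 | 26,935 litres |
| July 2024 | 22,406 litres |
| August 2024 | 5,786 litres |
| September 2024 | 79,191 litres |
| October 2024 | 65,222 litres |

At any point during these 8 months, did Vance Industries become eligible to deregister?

Months below 36,000 litres: May 2024, June 2024, July 2024, August 2024.
Longest run of consecutive months below the threshold: 4.
4 ≥ 4, so Vance Industries became eligible.

Yes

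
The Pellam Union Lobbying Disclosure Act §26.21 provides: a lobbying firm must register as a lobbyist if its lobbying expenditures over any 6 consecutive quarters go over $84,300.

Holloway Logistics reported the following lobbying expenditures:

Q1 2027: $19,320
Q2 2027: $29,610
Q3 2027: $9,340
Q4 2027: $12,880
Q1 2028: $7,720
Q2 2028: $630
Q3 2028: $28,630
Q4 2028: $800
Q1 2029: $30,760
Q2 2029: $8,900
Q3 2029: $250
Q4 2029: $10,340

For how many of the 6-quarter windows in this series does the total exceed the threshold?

Q1 2027–Q2 2028: $19,320 + $29,610 + $9,340 + $12,880 + $7,720 + $630 = $79,500 (under)
Q2 2027–Q3 2028: $29,610 + $9,340 + $12,880 + $7,720 + $630 + $28,630 = $88,810 (over)
Q3 2027–Q4 2028: $9,340 + $12,880 + $7,720 + $630 + $28,630 + $800 = $60,000 (under)
Q4 2027–Q1 2029: $12,880 + $7,720 + $630 + $28,630 + $800 + $30,760 = $81,420 (under)
Q1 2028–Q2 2029: $7,720 + $630 + $28,630 + $800 + $30,760 + $8,900 = $77,440 (under)
Q2 2028–Q3 2029: $630 + $28,630 + $800 + $30,760 + $8,900 + $250 = $69,970 (under)
Q3 2028–Q4 2029: $28,630 + $800 + $30,760 + $8,900 + $250 + $10,340 = $79,680 (under)
1 window exceeds the threshold.

1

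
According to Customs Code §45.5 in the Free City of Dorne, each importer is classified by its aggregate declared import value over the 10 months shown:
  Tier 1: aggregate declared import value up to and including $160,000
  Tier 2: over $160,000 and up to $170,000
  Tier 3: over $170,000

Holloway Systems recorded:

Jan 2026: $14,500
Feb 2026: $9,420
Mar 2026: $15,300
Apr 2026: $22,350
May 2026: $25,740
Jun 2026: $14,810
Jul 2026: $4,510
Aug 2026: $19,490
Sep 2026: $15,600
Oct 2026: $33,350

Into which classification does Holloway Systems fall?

Tier 3

Aggregate declared import value: $14,500 + $9,420 + $15,300 + $22,350 + $25,740 + $14,810 + $4,510 + $19,490 + $15,600 + $33,350 = $175,070.
$175,070 > $170,000, so Tier 3 applies.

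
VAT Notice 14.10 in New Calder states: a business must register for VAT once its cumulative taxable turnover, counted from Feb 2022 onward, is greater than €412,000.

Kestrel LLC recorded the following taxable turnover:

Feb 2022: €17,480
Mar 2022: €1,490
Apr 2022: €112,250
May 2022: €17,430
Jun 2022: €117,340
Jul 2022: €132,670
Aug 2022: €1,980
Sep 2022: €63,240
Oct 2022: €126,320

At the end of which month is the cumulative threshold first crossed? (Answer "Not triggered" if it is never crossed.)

Through Feb 2022: €17,480
Through Mar 2022: €18,970
Through Apr 2022: €131,220
Through May 2022: €148,650
Through Jun 2022: €265,990
Through Jul 2022: €398,660
Through Aug 2022: €400,640
Through Sep 2022: €463,880 ← exceeds threshold

Sep 2022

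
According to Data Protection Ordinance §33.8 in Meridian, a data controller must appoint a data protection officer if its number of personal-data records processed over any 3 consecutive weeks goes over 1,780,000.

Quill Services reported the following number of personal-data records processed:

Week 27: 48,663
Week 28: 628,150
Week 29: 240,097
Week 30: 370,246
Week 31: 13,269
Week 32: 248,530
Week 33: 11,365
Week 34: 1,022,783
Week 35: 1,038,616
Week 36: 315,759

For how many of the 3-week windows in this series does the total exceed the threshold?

Week 27–Week 29: 48,663 + 628,150 + 240,097 = 916,910 (under)
Week 28–Week 30: 628,150 + 240,097 + 370,246 = 1,238,493 (under)
Week 29–Week 31: 240,097 + 370,246 + 13,269 = 623,612 (under)
Week 30–Week 32: 370,246 + 13,269 + 248,530 = 632,045 (under)
Week 31–Week 33: 13,269 + 248,530 + 11,365 = 273,164 (under)
Week 32–Week 34: 248,530 + 11,365 + 1,022,783 = 1,282,678 (under)
Week 33–Week 35: 11,365 + 1,022,783 + 1,038,616 = 2,072,764 (over)
Week 34–Week 36: 1,022,783 + 1,038,616 + 315,759 = 2,377,158 (over)
2 windows exceed the threshold.

2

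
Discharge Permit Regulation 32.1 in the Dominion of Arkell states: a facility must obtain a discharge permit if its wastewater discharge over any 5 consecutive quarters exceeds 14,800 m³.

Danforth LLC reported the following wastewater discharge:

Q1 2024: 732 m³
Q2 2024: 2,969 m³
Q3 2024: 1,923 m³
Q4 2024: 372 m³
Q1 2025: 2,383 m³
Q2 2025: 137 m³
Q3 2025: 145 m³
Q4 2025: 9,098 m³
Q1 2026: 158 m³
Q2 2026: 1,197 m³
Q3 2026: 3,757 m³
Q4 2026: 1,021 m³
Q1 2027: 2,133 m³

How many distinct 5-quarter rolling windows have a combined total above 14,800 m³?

1

Q1 2024–Q1 2025: 732 m³ + 2,969 m³ + 1,923 m³ + 372 m³ + 2,383 m³ = 8,379 m³ (under)
Q2 2024–Q2 2025: 2,969 m³ + 1,923 m³ + 372 m³ + 2,383 m³ + 137 m³ = 7,784 m³ (under)
Q3 2024–Q3 2025: 1,923 m³ + 372 m³ + 2,383 m³ + 137 m³ + 145 m³ = 4,960 m³ (under)
Q4 2024–Q4 2025: 372 m³ + 2,383 m³ + 137 m³ + 145 m³ + 9,098 m³ = 12,135 m³ (under)
Q1 2025–Q1 2026: 2,383 m³ + 137 m³ + 145 m³ + 9,098 m³ + 158 m³ = 11,921 m³ (under)
Q2 2025–Q2 2026: 137 m³ + 145 m³ + 9,098 m³ + 158 m³ + 1,197 m³ = 10,735 m³ (under)
Q3 2025–Q3 2026: 145 m³ + 9,098 m³ + 158 m³ + 1,197 m³ + 3,757 m³ = 14,355 m³ (under)
Q4 2025–Q4 2026: 9,098 m³ + 158 m³ + 1,197 m³ + 3,757 m³ + 1,021 m³ = 15,231 m³ (over)
Q1 2026–Q1 2027: 158 m³ + 1,197 m³ + 3,757 m³ + 1,021 m³ + 2,133 m³ = 8,266 m³ (under)
1 window exceeds the threshold.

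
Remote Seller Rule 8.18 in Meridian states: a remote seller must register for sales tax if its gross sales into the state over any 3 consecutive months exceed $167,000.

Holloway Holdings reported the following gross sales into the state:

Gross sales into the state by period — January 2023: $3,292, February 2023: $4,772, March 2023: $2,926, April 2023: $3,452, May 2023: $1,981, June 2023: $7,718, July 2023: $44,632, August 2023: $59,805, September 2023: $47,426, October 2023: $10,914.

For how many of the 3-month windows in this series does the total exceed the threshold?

0

January 2023–March 2023: $3,292 + $4,772 + $2,926 = $10,990 (under)
February 2023–April 2023: $4,772 + $2,926 + $3,452 = $11,150 (under)
March 2023–May 2023: $2,926 + $3,452 + $1,981 = $8,359 (under)
April 2023–June 2023: $3,452 + $1,981 + $7,718 = $13,151 (under)
May 2023–July 2023: $1,981 + $7,718 + $44,632 = $54,331 (under)
June 2023–August 2023: $7,718 + $44,632 + $59,805 = $112,155 (under)
July 2023–September 2023: $44,632 + $59,805 + $47,426 = $151,863 (under)
August 2023–October 2023: $59,805 + $47,426 + $10,914 = $118,145 (under)
0 windows exceed the threshold.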